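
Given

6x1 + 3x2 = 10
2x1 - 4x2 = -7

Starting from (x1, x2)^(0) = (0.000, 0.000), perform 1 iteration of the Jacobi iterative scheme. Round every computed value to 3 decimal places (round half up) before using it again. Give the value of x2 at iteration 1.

Iteration 1:
  x1 = (10 - (3)·0.000) / (6) = 1.667
  x2 = (-7 - (2)·0.000) / (-4) = 1.750

1.750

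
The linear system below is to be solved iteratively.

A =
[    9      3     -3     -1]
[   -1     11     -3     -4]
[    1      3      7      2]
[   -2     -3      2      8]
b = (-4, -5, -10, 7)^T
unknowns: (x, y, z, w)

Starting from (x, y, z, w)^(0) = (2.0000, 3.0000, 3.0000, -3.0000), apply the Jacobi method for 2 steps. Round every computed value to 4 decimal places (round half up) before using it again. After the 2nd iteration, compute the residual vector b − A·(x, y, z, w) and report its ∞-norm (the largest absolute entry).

1.2805

Iteration 1:
  x = (-4 - (3)·3.0000 - (-3)·3.0000 - (-1)·-3.0000) / (9) = -0.7778
  y = (-5 - (-1)·2.0000 - (-3)·3.0000 - (-4)·-3.0000) / (11) = -0.5455
  z = (-10 - (1)·2.0000 - (3)·3.0000 - (2)·-3.0000) / (7) = -2.1429
  w = (7 - (-2)·2.0000 - (-3)·3.0000 - (2)·3.0000) / (8) = 1.7500
Iteration 2:
  x = (-4 - (3)·-0.5455 - (-3)·-2.1429 - (-1)·1.7500) / (9) = -0.7825
  y = (-5 - (-1)·-0.7778 - (-3)·-2.1429 - (-4)·1.7500) / (11) = -0.4733
  z = (-10 - (1)·-0.7778 - (3)·-0.5455 - (2)·1.7500) / (7) = -1.5837
  w = (7 - (-2)·-0.7778 - (-3)·-0.5455 - (2)·-2.1429) / (8) = 1.0117
Residual b − A·x = (0.7230, -1.2805, 1.2649, -0.9111); ∞-norm = 1.2805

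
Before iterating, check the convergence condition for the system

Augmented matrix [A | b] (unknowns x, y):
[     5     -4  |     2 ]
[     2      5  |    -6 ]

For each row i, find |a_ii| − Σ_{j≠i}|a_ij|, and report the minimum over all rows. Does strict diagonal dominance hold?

1

row 1: |5| − (4) = 1
row 2: |5| − (2) = 3
minimum over rows = 1 → strictly diagonally dominant (convergence guaranteed)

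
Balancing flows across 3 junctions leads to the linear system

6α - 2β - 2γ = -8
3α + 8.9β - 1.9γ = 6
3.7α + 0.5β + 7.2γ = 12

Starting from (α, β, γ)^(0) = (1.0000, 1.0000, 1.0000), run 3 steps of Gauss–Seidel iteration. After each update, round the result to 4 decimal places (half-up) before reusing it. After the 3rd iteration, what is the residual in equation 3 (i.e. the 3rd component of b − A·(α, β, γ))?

Iteration 1:
  α = (-8 - (-2)·1.0000 - (-2)·1.0000) / (6) = -0.6667
  β = (6 - (3)·-0.6667 - (-1.9)·1.0000) / (8.9) = 1.1124
  γ = (12 - (3.7)·-0.6667 - (0.5)·1.1124) / (7.2) = 1.9320
Iteration 2:
  α = (-8 - (-2)·1.1124 - (-2)·1.9320) / (6) = -0.3185
  β = (6 - (3)·-0.3185 - (-1.9)·1.9320) / (8.9) = 1.1940
  γ = (12 - (3.7)·-0.3185 - (0.5)·1.1940) / (7.2) = 1.7474
Iteration 3:
  α = (-8 - (-2)·1.1940 - (-2)·1.7474) / (6) = -0.3529
  β = (6 - (3)·-0.3529 - (-1.9)·1.7474) / (8.9) = 1.1662
  γ = (12 - (3.7)·-0.3529 - (0.5)·1.1662) / (7.2) = 1.7670
Residual b − A·x = (-0.0162, 0.0368, 0.0002)

0.0002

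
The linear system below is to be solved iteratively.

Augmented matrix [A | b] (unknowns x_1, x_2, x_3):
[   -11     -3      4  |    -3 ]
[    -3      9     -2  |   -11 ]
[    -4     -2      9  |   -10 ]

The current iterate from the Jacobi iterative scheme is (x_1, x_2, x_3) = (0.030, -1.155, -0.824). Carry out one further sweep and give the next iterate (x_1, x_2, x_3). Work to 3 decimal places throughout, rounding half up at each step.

(0.288, -1.395, -1.354)

One sweep:
  x_1 = (-3 - (-3)·-1.155 - (4)·-0.824) / (-11) = 0.288
  x_2 = (-11 - (-3)·0.030 - (-2)·-0.824) / (9) = -1.395
  x_3 = (-10 - (-4)·0.030 - (-2)·-1.155) / (9) = -1.354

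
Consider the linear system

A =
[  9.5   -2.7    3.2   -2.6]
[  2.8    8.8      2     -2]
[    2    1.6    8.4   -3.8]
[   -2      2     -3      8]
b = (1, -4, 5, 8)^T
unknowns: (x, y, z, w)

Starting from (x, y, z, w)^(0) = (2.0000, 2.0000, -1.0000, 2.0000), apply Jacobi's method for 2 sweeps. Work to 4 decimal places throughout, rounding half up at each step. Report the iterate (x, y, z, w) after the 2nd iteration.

(-0.0565, -0.9543, 0.5850, 1.7328)

Iteration 1:
  x = (1 - (-2.7)·2.0000 - (3.2)·-1.0000 - (-2.6)·2.0000) / (9.5) = 1.5579
  y = (-4 - (2.8)·2.0000 - (2)·-1.0000 - (-2)·2.0000) / (8.8) = -0.4091
  z = (5 - (2)·2.0000 - (1.6)·2.0000 - (-3.8)·2.0000) / (8.4) = 0.6429
  w = (8 - (-2)·2.0000 - (2)·2.0000 - (-3)·-1.0000) / (8) = 0.6250
Iteration 2:
  x = (1 - (-2.7)·-0.4091 - (3.2)·0.6429 - (-2.6)·0.6250) / (9.5) = -0.0565
  y = (-4 - (2.8)·1.5579 - (2)·0.6429 - (-2)·0.6250) / (8.8) = -0.9543
  z = (5 - (2)·1.5579 - (1.6)·-0.4091 - (-3.8)·0.6250) / (8.4) = 0.5850
  w = (8 - (-2)·1.5579 - (2)·-0.4091 - (-3)·0.6429) / (8) = 1.7328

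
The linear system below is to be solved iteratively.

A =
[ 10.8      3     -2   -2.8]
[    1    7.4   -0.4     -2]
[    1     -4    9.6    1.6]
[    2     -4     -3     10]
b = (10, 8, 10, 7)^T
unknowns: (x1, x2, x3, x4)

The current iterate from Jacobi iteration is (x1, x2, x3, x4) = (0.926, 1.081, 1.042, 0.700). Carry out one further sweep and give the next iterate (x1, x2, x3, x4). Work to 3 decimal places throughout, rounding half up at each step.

(1.000, 1.201, 1.279, 1.260)

One sweep:
  x1 = (10 - (3)·1.081 - (-2)·1.042 - (-2.8)·0.700) / (10.8) = 1.000
  x2 = (8 - (1)·0.926 - (-0.4)·1.042 - (-2)·0.700) / (7.4) = 1.201
  x3 = (10 - (1)·0.926 - (-4)·1.081 - (1.6)·0.700) / (9.6) = 1.279
  x4 = (7 - (2)·0.926 - (-4)·1.081 - (-3)·1.042) / (10) = 1.260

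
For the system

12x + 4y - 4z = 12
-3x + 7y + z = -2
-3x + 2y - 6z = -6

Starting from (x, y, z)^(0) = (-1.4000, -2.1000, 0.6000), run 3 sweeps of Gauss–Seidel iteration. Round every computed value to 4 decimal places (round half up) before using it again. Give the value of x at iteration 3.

Iteration 1:
  x = (12 - (4)·-2.1000 - (-4)·0.6000) / (12) = 1.9000
  y = (-2 - (-3)·1.9000 - (1)·0.6000) / (7) = 0.4429
  z = (-6 - (-3)·1.9000 - (2)·0.4429) / (-6) = 0.1976
Iteration 2:
  x = (12 - (4)·0.4429 - (-4)·0.1976) / (12) = 0.9182
  y = (-2 - (-3)·0.9182 - (1)·0.1976) / (7) = 0.0796
  z = (-6 - (-3)·0.9182 - (2)·0.0796) / (-6) = 0.5674
Iteration 3:
  x = (12 - (4)·0.0796 - (-4)·0.5674) / (12) = 1.1626
  y = (-2 - (-3)·1.1626 - (1)·0.5674) / (7) = 0.1315
  z = (-6 - (-3)·1.1626 - (2)·0.1315) / (-6) = 0.4625

1.1626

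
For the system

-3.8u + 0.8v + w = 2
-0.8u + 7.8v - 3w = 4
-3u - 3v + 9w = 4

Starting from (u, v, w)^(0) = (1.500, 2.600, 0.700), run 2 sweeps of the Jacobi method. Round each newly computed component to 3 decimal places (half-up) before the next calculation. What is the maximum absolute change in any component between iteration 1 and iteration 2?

Iteration 1:
  u = (2 - (0.8)·2.600 - (1)·0.700) / (-3.8) = 0.205
  v = (4 - (-0.8)·1.500 - (-3)·0.700) / (7.8) = 0.936
  w = (4 - (-3)·1.500 - (-3)·2.600) / (9) = 1.811
Iteration 2:
  u = (2 - (0.8)·0.936 - (1)·1.811) / (-3.8) = 0.147
  v = (4 - (-0.8)·0.205 - (-3)·1.811) / (7.8) = 1.230
  w = (4 - (-3)·0.205 - (-3)·0.936) / (9) = 0.825
Change: (-0.058, 0.294, -0.986) → max |·| = 0.986

0.986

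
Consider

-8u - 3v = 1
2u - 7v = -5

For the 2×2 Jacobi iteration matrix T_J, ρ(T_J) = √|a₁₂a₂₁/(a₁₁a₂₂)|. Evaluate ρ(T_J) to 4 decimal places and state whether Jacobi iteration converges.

a₁₂a₂₁/(a₁₁a₂₂) = (-3)·(2) / ((-8)·(-7)) = -0.107143
ρ = √|-0.107143| = √0.107143 = 0.3273
ρ < 1, so Jacobi converges

0.3273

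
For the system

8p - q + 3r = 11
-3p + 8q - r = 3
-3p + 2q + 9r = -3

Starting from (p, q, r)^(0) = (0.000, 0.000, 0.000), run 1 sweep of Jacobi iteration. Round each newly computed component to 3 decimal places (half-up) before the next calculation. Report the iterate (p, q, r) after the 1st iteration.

(1.375, 0.375, -0.333)

Iteration 1:
  p = (11 - (-1)·0.000 - (3)·0.000) / (8) = 1.375
  q = (3 - (-3)·0.000 - (-1)·0.000) / (8) = 0.375
  r = (-3 - (-3)·0.000 - (2)·0.000) / (9) = -0.333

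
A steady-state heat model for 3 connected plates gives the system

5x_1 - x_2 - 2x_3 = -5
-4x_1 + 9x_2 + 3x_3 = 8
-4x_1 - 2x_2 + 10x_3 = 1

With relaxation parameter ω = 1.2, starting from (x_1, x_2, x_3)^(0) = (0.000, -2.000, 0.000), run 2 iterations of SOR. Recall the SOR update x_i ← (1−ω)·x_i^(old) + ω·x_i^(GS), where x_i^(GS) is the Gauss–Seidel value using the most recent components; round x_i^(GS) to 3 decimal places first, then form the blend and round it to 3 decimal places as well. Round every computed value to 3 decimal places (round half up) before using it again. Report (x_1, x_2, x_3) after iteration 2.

Iteration 1:
  x_1: GS value = (-5 - (-1)·-2.000 - (-2)·0.000) / (5) = -1.400;  x_1 ← (1−ω)·0.000 + ω·-1.400 = -1.680
  x_2: GS value = (8 - (-4)·-1.680 - (3)·0.000) / (9) = 0.142;  x_2 ← (1−ω)·-2.000 + ω·0.142 = 0.570
  x_3: GS value = (1 - (-4)·-1.680 - (-2)·0.570) / (10) = -0.458;  x_3 ← (1−ω)·0.000 + ω·-0.458 = -0.550
Iteration 2:
  x_1: GS value = (-5 - (-1)·0.570 - (-2)·-0.550) / (5) = -1.106;  x_1 ← (1−ω)·-1.680 + ω·-1.106 = -0.991
  x_2: GS value = (8 - (-4)·-0.991 - (3)·-0.550) / (9) = 0.632;  x_2 ← (1−ω)·0.570 + ω·0.632 = 0.644
  x_3: GS value = (1 - (-4)·-0.991 - (-2)·0.644) / (10) = -0.168;  x_3 ← (1−ω)·-0.550 + ω·-0.168 = -0.092

(-0.991, 0.644, -0.092)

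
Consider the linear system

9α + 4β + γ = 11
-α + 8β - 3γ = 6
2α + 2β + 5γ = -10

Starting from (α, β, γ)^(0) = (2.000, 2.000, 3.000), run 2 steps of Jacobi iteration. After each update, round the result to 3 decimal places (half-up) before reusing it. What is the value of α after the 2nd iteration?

0.678

Iteration 1:
  α = (11 - (4)·2.000 - (1)·3.000) / (9) = 0.000
  β = (6 - (-1)·2.000 - (-3)·3.000) / (8) = 2.125
  γ = (-10 - (2)·2.000 - (2)·2.000) / (5) = -3.600
Iteration 2:
  α = (11 - (4)·2.125 - (1)·-3.600) / (9) = 0.678
  β = (6 - (-1)·0.000 - (-3)·-3.600) / (8) = -0.600
  γ = (-10 - (2)·0.000 - (2)·2.125) / (5) = -2.850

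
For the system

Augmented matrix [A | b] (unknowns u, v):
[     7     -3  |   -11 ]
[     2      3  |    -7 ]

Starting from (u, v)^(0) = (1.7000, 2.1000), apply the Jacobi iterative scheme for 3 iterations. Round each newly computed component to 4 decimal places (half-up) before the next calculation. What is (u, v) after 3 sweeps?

(-2.3796, -0.2952)

Iteration 1:
  u = (-11 - (-3)·2.1000) / (7) = -0.6714
  v = (-7 - (2)·1.7000) / (3) = -3.4667
Iteration 2:
  u = (-11 - (-3)·-3.4667) / (7) = -3.0572
  v = (-7 - (2)·-0.6714) / (3) = -1.8857
Iteration 3:
  u = (-11 - (-3)·-1.8857) / (7) = -2.3796
  v = (-7 - (2)·-3.0572) / (3) = -0.2952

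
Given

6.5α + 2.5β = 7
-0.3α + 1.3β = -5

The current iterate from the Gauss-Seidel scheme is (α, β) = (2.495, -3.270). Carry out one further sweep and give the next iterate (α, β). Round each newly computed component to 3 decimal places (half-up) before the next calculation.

One sweep:
  α = (7 - (2.5)·-3.270) / (6.5) = 2.335
  β = (-5 - (-0.3)·2.335) / (1.3) = -3.307

(2.335, -3.307)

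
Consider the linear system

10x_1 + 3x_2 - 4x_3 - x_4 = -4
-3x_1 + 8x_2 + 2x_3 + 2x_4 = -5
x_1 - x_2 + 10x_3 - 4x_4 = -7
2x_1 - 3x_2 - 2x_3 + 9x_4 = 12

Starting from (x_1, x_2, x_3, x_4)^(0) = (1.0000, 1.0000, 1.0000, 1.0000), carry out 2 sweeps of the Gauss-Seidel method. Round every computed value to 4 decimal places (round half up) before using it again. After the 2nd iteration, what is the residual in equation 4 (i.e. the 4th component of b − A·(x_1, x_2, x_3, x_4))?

-0.0004

Iteration 1:
  x_1 = (-4 - (3)·1.0000 - (-4)·1.0000 - (-1)·1.0000) / (10) = -0.2000
  x_2 = (-5 - (-3)·-0.2000 - (2)·1.0000 - (2)·1.0000) / (8) = -1.2000
  x_3 = (-7 - (1)·-0.2000 - (-1)·-1.2000 - (-4)·1.0000) / (10) = -0.4000
  x_4 = (12 - (2)·-0.2000 - (-3)·-1.2000 - (-2)·-0.4000) / (9) = 0.8889
Iteration 2:
  x_1 = (-4 - (3)·-1.2000 - (-4)·-0.4000 - (-1)·0.8889) / (10) = -0.1111
  x_2 = (-5 - (-3)·-0.1111 - (2)·-0.4000 - (2)·0.8889) / (8) = -0.7889
  x_3 = (-7 - (1)·-0.1111 - (-1)·-0.7889 - (-4)·0.8889) / (10) = -0.4122
  x_4 = (12 - (2)·-0.1111 - (-3)·-0.7889 - (-2)·-0.4122) / (9) = 1.0035
Residual b − A·x = (-1.1676, -0.2047, 0.4582, -0.0004)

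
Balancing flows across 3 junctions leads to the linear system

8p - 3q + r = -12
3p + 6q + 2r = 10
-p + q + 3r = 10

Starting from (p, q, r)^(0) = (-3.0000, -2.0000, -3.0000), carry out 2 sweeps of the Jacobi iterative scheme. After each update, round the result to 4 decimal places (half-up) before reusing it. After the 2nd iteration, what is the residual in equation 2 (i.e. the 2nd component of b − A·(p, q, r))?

-1.3265

Iteration 1:
  p = (-12 - (-3)·-2.0000 - (1)·-3.0000) / (8) = -1.8750
  q = (10 - (3)·-3.0000 - (2)·-3.0000) / (6) = 4.1667
  r = (10 - (-1)·-3.0000 - (1)·-2.0000) / (3) = 3.0000
Iteration 2:
  p = (-12 - (-3)·4.1667 - (1)·3.0000) / (8) = -0.3125
  q = (10 - (3)·-1.8750 - (2)·3.0000) / (6) = 1.6042
  r = (10 - (-1)·-1.8750 - (1)·4.1667) / (3) = 1.3194
Residual b − A·x = (-6.0068, -1.3265, 4.1251)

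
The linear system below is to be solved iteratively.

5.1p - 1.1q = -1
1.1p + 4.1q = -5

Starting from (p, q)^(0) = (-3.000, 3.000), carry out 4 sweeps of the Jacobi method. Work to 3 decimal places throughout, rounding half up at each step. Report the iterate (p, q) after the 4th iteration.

Iteration 1:
  p = (-1 - (-1.1)·3.000) / (5.1) = 0.451
  q = (-5 - (1.1)·-3.000) / (4.1) = -0.415
Iteration 2:
  p = (-1 - (-1.1)·-0.415) / (5.1) = -0.286
  q = (-5 - (1.1)·0.451) / (4.1) = -1.341
Iteration 3:
  p = (-1 - (-1.1)·-1.341) / (5.1) = -0.485
  q = (-5 - (1.1)·-0.286) / (4.1) = -1.143
Iteration 4:
  p = (-1 - (-1.1)·-1.143) / (5.1) = -0.443
  q = (-5 - (1.1)·-0.485) / (4.1) = -1.089

(-0.443, -1.089)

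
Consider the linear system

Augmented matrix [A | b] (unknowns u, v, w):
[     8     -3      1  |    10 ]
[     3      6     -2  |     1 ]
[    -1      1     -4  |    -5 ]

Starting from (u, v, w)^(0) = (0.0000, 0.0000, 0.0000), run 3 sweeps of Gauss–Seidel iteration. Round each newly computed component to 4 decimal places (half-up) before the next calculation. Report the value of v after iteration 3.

-0.0559

Iteration 1:
  u = (10 - (-3)·0.0000 - (1)·0.0000) / (8) = 1.2500
  v = (1 - (3)·1.2500 - (-2)·0.0000) / (6) = -0.4583
  w = (-5 - (-1)·1.2500 - (1)·-0.4583) / (-4) = 0.8229
Iteration 2:
  u = (10 - (-3)·-0.4583 - (1)·0.8229) / (8) = 0.9753
  v = (1 - (3)·0.9753 - (-2)·0.8229) / (6) = -0.0467
  w = (-5 - (-1)·0.9753 - (1)·-0.0467) / (-4) = 0.9945
Iteration 3:
  u = (10 - (-3)·-0.0467 - (1)·0.9945) / (8) = 1.1082
  v = (1 - (3)·1.1082 - (-2)·0.9945) / (6) = -0.0559
  w = (-5 - (-1)·1.1082 - (1)·-0.0559) / (-4) = 0.9590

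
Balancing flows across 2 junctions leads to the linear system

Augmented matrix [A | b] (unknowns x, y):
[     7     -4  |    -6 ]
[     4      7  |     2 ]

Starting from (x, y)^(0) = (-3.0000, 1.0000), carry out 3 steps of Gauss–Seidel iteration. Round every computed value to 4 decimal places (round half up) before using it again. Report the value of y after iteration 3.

Iteration 1:
  x = (-6 - (-4)·1.0000) / (7) = -0.2857
  y = (2 - (4)·-0.2857) / (7) = 0.4490
Iteration 2:
  x = (-6 - (-4)·0.4490) / (7) = -0.6006
  y = (2 - (4)·-0.6006) / (7) = 0.6289
Iteration 3:
  x = (-6 - (-4)·0.6289) / (7) = -0.4978
  y = (2 - (4)·-0.4978) / (7) = 0.5702

0.5702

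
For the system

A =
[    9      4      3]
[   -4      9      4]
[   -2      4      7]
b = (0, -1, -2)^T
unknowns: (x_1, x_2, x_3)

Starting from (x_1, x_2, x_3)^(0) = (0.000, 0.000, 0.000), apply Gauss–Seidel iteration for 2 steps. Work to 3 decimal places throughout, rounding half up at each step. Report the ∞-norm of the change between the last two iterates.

0.153

Iteration 1:
  x_1 = (0 - (4)·0.000 - (3)·0.000) / (9) = 0.000
  x_2 = (-1 - (-4)·0.000 - (4)·0.000) / (9) = -0.111
  x_3 = (-2 - (-2)·0.000 - (4)·-0.111) / (7) = -0.222
Iteration 2:
  x_1 = (0 - (4)·-0.111 - (3)·-0.222) / (9) = 0.123
  x_2 = (-1 - (-4)·0.123 - (4)·-0.222) / (9) = 0.042
  x_3 = (-2 - (-2)·0.123 - (4)·0.042) / (7) = -0.275
Change: (0.123, 0.153, -0.053) → max |·| = 0.153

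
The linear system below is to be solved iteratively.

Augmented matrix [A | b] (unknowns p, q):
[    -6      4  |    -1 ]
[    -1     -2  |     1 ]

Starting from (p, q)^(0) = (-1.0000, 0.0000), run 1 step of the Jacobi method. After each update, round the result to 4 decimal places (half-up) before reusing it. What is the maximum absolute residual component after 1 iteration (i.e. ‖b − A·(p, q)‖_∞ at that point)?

1.1667

Iteration 1:
  p = (-1 - (4)·0.0000) / (-6) = 0.1667
  q = (1 - (-1)·-1.0000) / (-2) = 0.0000
Residual b − A·x = (0.0002, 1.1667); ∞-norm = 1.1667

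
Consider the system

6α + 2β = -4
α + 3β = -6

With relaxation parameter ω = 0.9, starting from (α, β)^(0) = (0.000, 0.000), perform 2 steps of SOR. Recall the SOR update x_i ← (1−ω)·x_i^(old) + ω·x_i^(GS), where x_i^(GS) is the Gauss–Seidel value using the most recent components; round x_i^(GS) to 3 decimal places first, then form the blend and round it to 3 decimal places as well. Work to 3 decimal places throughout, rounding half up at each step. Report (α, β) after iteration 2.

Iteration 1:
  α: GS value = (-4 - (2)·0.000) / (6) = -0.667;  α ← (1−ω)·0.000 + ω·-0.667 = -0.600
  β: GS value = (-6 - (1)·-0.600) / (3) = -1.800;  β ← (1−ω)·0.000 + ω·-1.800 = -1.620
Iteration 2:
  α: GS value = (-4 - (2)·-1.620) / (6) = -0.127;  α ← (1−ω)·-0.600 + ω·-0.127 = -0.174
  β: GS value = (-6 - (1)·-0.174) / (3) = -1.942;  β ← (1−ω)·-1.620 + ω·-1.942 = -1.910

(-0.174, -1.910)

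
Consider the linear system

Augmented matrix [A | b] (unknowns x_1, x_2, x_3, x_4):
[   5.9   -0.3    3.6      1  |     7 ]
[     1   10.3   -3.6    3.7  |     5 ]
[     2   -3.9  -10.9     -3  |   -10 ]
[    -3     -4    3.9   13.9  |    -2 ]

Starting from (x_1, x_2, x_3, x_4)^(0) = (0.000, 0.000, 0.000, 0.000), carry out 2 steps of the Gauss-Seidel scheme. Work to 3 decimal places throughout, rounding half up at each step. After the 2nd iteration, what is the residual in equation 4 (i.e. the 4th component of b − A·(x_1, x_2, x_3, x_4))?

Iteration 1:
  x_1 = (7 - (-0.3)·0.000 - (3.6)·0.000 - (1)·0.000) / (5.9) = 1.186
  x_2 = (5 - (1)·1.186 - (-3.6)·0.000 - (3.7)·0.000) / (10.3) = 0.370
  x_3 = (-10 - (2)·1.186 - (-3.9)·0.370 - (-3)·0.000) / (-10.9) = 1.003
  x_4 = (-2 - (-3)·1.186 - (-4)·0.370 - (3.9)·1.003) / (13.9) = -0.063
Iteration 2:
  x_1 = (7 - (-0.3)·0.370 - (3.6)·1.003 - (1)·-0.063) / (5.9) = 0.604
  x_2 = (5 - (1)·0.604 - (-3.6)·1.003 - (3.7)·-0.063) / (10.3) = 0.800
  x_3 = (-10 - (2)·0.604 - (-3.9)·0.800 - (-3)·-0.063) / (-10.9) = 0.759
  x_4 = (-2 - (-3)·0.604 - (-4)·0.800 - (3.9)·0.759) / (13.9) = 0.004
Residual b − A·x = (0.940, -1.126, 0.197, -0.004)

-0.004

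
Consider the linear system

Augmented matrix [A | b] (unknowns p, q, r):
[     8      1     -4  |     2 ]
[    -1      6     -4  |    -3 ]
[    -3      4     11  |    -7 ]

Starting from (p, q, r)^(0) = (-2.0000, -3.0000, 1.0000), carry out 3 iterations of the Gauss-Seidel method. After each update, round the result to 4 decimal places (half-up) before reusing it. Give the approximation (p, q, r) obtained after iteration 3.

(0.1770, -0.7028, -0.3325)

Iteration 1:
  p = (2 - (1)·-3.0000 - (-4)·1.0000) / (8) = 1.1250
  q = (-3 - (-1)·1.1250 - (-4)·1.0000) / (6) = 0.3542
  r = (-7 - (-3)·1.1250 - (4)·0.3542) / (11) = -0.4583
Iteration 2:
  p = (2 - (1)·0.3542 - (-4)·-0.4583) / (8) = -0.0234
  q = (-3 - (-1)·-0.0234 - (-4)·-0.4583) / (6) = -0.8094
  r = (-7 - (-3)·-0.0234 - (4)·-0.8094) / (11) = -0.3484
Iteration 3:
  p = (2 - (1)·-0.8094 - (-4)·-0.3484) / (8) = 0.1770
  q = (-3 - (-1)·0.1770 - (-4)·-0.3484) / (6) = -0.7028
  r = (-7 - (-3)·0.1770 - (4)·-0.7028) / (11) = -0.3325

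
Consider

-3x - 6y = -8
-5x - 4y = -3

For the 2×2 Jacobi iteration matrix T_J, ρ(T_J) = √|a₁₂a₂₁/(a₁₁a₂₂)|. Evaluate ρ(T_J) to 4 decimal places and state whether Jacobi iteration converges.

a₁₂a₂₁/(a₁₁a₂₂) = (-6)·(-5) / ((-3)·(-4)) = 2.500000
ρ = √|2.500000| = √2.500000 = 1.5811
ρ > 1, so Jacobi diverges

1.5811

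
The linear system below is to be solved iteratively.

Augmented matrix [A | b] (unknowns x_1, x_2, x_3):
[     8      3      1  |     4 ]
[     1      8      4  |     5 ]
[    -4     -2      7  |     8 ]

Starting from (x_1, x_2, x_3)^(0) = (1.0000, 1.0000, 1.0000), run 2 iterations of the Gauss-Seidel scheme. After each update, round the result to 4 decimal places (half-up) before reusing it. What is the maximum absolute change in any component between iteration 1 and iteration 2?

0.3058

Iteration 1:
  x_1 = (4 - (3)·1.0000 - (1)·1.0000) / (8) = 0.0000
  x_2 = (5 - (1)·0.0000 - (4)·1.0000) / (8) = 0.1250
  x_3 = (8 - (-4)·0.0000 - (-2)·0.1250) / (7) = 1.1786
Iteration 2:
  x_1 = (4 - (3)·0.1250 - (1)·1.1786) / (8) = 0.3058
  x_2 = (5 - (1)·0.3058 - (4)·1.1786) / (8) = -0.0025
  x_3 = (8 - (-4)·0.3058 - (-2)·-0.0025) / (7) = 1.3169
Change: (0.3058, -0.1275, 0.1383) → max |·| = 0.3058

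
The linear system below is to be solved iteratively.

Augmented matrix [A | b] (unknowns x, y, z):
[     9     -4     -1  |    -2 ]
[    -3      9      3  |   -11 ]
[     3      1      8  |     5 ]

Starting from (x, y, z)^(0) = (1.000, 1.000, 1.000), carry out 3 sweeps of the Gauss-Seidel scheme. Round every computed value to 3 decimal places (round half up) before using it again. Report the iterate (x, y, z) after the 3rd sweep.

(-0.857, -1.886, 1.182)

Iteration 1:
  x = (-2 - (-4)·1.000 - (-1)·1.000) / (9) = 0.333
  y = (-11 - (-3)·0.333 - (3)·1.000) / (9) = -1.445
  z = (5 - (3)·0.333 - (1)·-1.445) / (8) = 0.681
Iteration 2:
  x = (-2 - (-4)·-1.445 - (-1)·0.681) / (9) = -0.789
  y = (-11 - (-3)·-0.789 - (3)·0.681) / (9) = -1.712
  z = (5 - (3)·-0.789 - (1)·-1.712) / (8) = 1.135
Iteration 3:
  x = (-2 - (-4)·-1.712 - (-1)·1.135) / (9) = -0.857
  y = (-11 - (-3)·-0.857 - (3)·1.135) / (9) = -1.886
  z = (5 - (3)·-0.857 - (1)·-1.886) / (8) = 1.182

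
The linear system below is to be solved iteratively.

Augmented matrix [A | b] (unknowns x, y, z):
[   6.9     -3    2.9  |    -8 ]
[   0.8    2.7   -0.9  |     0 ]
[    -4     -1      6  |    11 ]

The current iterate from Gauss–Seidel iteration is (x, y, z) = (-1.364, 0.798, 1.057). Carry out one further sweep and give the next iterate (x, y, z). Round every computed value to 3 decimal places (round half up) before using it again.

One sweep:
  x = (-8 - (-3)·0.798 - (2.9)·1.057) / (6.9) = -1.257
  y = (0 - (0.8)·-1.257 - (-0.9)·1.057) / (2.7) = 0.725
  z = (11 - (-4)·-1.257 - (-1)·0.725) / (6) = 1.116

(-1.257, 0.725, 1.116)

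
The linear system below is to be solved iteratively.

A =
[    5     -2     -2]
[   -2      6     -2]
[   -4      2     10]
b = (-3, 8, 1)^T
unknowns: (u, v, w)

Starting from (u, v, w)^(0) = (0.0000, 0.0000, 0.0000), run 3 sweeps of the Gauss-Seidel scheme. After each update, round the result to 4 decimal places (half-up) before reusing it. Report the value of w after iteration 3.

Iteration 1:
  u = (-3 - (-2)·0.0000 - (-2)·0.0000) / (5) = -0.6000
  v = (8 - (-2)·-0.6000 - (-2)·0.0000) / (6) = 1.1333
  w = (1 - (-4)·-0.6000 - (2)·1.1333) / (10) = -0.3667
Iteration 2:
  u = (-3 - (-2)·1.1333 - (-2)·-0.3667) / (5) = -0.2934
  v = (8 - (-2)·-0.2934 - (-2)·-0.3667) / (6) = 1.1133
  w = (1 - (-4)·-0.2934 - (2)·1.1133) / (10) = -0.2400
Iteration 3:
  u = (-3 - (-2)·1.1133 - (-2)·-0.2400) / (5) = -0.2507
  v = (8 - (-2)·-0.2507 - (-2)·-0.2400) / (6) = 1.1698
  w = (1 - (-4)·-0.2507 - (2)·1.1698) / (10) = -0.2342

-0.2342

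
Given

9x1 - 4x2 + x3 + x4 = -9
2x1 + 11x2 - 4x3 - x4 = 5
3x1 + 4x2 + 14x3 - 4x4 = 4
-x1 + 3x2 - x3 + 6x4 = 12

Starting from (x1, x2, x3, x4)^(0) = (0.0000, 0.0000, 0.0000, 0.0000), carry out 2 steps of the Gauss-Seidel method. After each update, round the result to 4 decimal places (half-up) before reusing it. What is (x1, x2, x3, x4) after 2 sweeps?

(-0.9268, 0.8813, 0.6806, 1.5183)

Iteration 1:
  x1 = (-9 - (-4)·0.0000 - (1)·0.0000 - (1)·0.0000) / (9) = -1.0000
  x2 = (5 - (2)·-1.0000 - (-4)·0.0000 - (-1)·0.0000) / (11) = 0.6364
  x3 = (4 - (3)·-1.0000 - (4)·0.6364 - (-4)·0.0000) / (14) = 0.3182
  x4 = (12 - (-1)·-1.0000 - (3)·0.6364 - (-1)·0.3182) / (6) = 1.5682
Iteration 2:
  x1 = (-9 - (-4)·0.6364 - (1)·0.3182 - (1)·1.5682) / (9) = -0.9268
  x2 = (5 - (2)·-0.9268 - (-4)·0.3182 - (-1)·1.5682) / (11) = 0.8813
  x3 = (4 - (3)·-0.9268 - (4)·0.8813 - (-4)·1.5682) / (14) = 0.6806
  x4 = (12 - (-1)·-0.9268 - (3)·0.8813 - (-1)·0.6806) / (6) = 1.5183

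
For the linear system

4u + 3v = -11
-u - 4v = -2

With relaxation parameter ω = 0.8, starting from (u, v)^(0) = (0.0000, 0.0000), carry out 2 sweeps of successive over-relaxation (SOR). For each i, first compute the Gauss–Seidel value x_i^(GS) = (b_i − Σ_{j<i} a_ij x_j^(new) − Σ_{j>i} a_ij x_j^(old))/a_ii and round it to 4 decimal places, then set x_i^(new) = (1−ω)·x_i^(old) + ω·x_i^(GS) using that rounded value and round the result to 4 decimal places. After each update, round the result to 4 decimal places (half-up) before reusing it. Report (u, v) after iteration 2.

(-3.1440, 1.1968)

Iteration 1:
  u: GS value = (-11 - (3)·0.0000) / (4) = -2.7500;  u ← (1−ω)·0.0000 + ω·-2.7500 = -2.2000
  v: GS value = (-2 - (-1)·-2.2000) / (-4) = 1.0500;  v ← (1−ω)·0.0000 + ω·1.0500 = 0.8400
Iteration 2:
  u: GS value = (-11 - (3)·0.8400) / (4) = -3.3800;  u ← (1−ω)·-2.2000 + ω·-3.3800 = -3.1440
  v: GS value = (-2 - (-1)·-3.1440) / (-4) = 1.2860;  v ← (1−ω)·0.8400 + ω·1.2860 = 1.1968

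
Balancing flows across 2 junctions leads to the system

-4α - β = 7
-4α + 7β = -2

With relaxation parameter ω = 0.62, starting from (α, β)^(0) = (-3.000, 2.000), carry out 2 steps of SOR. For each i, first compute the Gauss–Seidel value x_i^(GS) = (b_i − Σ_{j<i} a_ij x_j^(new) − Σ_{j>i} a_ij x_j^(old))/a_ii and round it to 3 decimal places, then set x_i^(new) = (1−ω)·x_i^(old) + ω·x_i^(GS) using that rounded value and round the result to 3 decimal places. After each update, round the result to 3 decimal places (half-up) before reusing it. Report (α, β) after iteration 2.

(-1.999, -1.005)

Iteration 1:
  α: GS value = (7 - (-1)·2.000) / (-4) = -2.250;  α ← (1−ω)·-3.000 + ω·-2.250 = -2.535
  β: GS value = (-2 - (-4)·-2.535) / (7) = -1.734;  β ← (1−ω)·2.000 + ω·-1.734 = -0.315
Iteration 2:
  α: GS value = (7 - (-1)·-0.315) / (-4) = -1.671;  α ← (1−ω)·-2.535 + ω·-1.671 = -1.999
  β: GS value = (-2 - (-4)·-1.999) / (7) = -1.428;  β ← (1−ω)·-0.315 + ω·-1.428 = -1.005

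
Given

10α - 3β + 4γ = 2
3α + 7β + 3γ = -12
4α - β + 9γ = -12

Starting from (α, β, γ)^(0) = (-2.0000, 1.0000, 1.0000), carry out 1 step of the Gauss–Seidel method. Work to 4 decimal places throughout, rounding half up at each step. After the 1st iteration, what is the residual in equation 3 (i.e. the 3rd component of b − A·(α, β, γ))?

Iteration 1:
  α = (2 - (-3)·1.0000 - (4)·1.0000) / (10) = 0.1000
  β = (-12 - (3)·0.1000 - (3)·1.0000) / (7) = -2.1857
  γ = (-12 - (4)·0.1000 - (-1)·-2.1857) / (9) = -1.6206
Residual b − A·x = (0.9253, 7.8617, -0.0003)

-0.0003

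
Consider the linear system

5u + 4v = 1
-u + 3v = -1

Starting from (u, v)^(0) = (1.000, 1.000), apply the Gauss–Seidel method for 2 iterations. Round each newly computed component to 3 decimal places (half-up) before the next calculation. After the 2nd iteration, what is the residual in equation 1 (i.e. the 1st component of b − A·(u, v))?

-1.630

Iteration 1:
  u = (1 - (4)·1.000) / (5) = -0.600
  v = (-1 - (-1)·-0.600) / (3) = -0.533
Iteration 2:
  u = (1 - (4)·-0.533) / (5) = 0.626
  v = (-1 - (-1)·0.626) / (3) = -0.125
Residual b − A·x = (-1.630, 0.001)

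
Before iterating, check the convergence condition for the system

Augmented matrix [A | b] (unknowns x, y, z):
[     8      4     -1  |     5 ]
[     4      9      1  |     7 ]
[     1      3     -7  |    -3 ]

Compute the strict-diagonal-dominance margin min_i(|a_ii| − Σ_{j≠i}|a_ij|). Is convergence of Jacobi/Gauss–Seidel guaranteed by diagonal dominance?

row 1: |8| − (4+1) = 3
row 2: |9| − (4+1) = 4
row 3: |-7| − (1+3) = 3
minimum over rows = 3 → strictly diagonally dominant (convergence guaranteed)

3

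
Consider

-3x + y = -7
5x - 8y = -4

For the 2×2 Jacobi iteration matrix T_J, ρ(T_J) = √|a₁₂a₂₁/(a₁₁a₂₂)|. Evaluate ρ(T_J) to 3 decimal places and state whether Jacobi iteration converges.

0.456

a₁₂a₂₁/(a₁₁a₂₂) = (1)·(5) / ((-3)·(-8)) = 0.208333
ρ = √|0.208333| = √0.208333 = 0.456
ρ < 1, so Jacobi converges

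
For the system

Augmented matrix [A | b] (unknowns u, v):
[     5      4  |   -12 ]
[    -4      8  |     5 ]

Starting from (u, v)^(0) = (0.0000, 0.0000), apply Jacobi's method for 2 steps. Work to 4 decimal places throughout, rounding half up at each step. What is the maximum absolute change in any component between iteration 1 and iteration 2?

1.2000

Iteration 1:
  u = (-12 - (4)·0.0000) / (5) = -2.4000
  v = (5 - (-4)·0.0000) / (8) = 0.6250
Iteration 2:
  u = (-12 - (4)·0.6250) / (5) = -2.9000
  v = (5 - (-4)·-2.4000) / (8) = -0.5750
Change: (-0.5000, -1.2000) → max |·| = 1.2000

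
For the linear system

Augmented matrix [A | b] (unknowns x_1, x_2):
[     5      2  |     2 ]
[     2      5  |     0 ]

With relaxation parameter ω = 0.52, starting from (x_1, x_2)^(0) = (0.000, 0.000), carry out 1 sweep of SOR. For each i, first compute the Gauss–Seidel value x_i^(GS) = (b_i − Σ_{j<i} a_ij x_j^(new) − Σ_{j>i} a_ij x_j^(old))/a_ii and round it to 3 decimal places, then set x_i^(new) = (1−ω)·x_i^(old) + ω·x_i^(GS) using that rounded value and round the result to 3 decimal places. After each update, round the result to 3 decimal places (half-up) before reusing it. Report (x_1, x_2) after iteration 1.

Iteration 1:
  x_1: GS value = (2 - (2)·0.000) / (5) = 0.400;  x_1 ← (1−ω)·0.000 + ω·0.400 = 0.208
  x_2: GS value = (0 - (2)·0.208) / (5) = -0.083;  x_2 ← (1−ω)·0.000 + ω·-0.083 = -0.043

(0.208, -0.043)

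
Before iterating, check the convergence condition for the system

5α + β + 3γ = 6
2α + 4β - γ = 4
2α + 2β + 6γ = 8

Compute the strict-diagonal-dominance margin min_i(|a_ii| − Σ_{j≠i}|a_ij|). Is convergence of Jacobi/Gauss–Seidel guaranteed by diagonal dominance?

row 1: |5| − (1+3) = 1
row 2: |4| − (2+1) = 1
row 3: |6| − (2+2) = 2
minimum over rows = 1 → strictly diagonally dominant (convergence guaranteed)

1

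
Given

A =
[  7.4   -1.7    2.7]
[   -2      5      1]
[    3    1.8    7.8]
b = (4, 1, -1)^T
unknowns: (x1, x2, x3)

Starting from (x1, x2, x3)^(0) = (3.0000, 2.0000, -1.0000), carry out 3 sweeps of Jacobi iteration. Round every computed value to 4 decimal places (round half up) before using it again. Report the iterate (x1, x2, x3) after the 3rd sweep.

Iteration 1:
  x1 = (4 - (-1.7)·2.0000 - (2.7)·-1.0000) / (7.4) = 1.3649
  x2 = (1 - (-2)·3.0000 - (1)·-1.0000) / (5) = 1.6000
  x3 = (-1 - (3)·3.0000 - (1.8)·2.0000) / (7.8) = -1.7436
Iteration 2:
  x1 = (4 - (-1.7)·1.6000 - (2.7)·-1.7436) / (7.4) = 1.5443
  x2 = (1 - (-2)·1.3649 - (1)·-1.7436) / (5) = 1.0947
  x3 = (-1 - (3)·1.3649 - (1.8)·1.6000) / (7.8) = -1.0224
Iteration 3:
  x1 = (4 - (-1.7)·1.0947 - (2.7)·-1.0224) / (7.4) = 1.1651
  x2 = (1 - (-2)·1.5443 - (1)·-1.0224) / (5) = 1.0222
  x3 = (-1 - (3)·1.5443 - (1.8)·1.0947) / (7.8) = -0.9748

(1.1651, 1.0222, -0.9748)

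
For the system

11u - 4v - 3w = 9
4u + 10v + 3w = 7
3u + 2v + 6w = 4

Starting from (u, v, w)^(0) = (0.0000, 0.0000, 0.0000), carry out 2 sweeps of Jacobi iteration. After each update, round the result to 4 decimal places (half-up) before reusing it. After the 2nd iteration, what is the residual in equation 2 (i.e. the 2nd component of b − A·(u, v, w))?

Iteration 1:
  u = (9 - (-4)·0.0000 - (-3)·0.0000) / (11) = 0.8182
  v = (7 - (4)·0.0000 - (3)·0.0000) / (10) = 0.7000
  w = (4 - (3)·0.0000 - (2)·0.0000) / (6) = 0.6667
Iteration 2:
  u = (9 - (-4)·0.7000 - (-3)·0.6667) / (11) = 1.2546
  v = (7 - (4)·0.8182 - (3)·0.6667) / (10) = 0.1727
  w = (4 - (3)·0.8182 - (2)·0.7000) / (6) = 0.0242
Residual b − A·x = (-4.0372, 0.1820, -0.2544)

0.1820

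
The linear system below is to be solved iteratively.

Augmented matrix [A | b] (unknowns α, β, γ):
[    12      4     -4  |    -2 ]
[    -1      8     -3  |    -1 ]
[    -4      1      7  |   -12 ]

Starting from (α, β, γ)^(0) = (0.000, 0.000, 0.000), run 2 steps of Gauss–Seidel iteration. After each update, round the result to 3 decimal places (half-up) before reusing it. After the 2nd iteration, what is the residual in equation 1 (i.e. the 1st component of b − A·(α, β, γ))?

Iteration 1:
  α = (-2 - (4)·0.000 - (-4)·0.000) / (12) = -0.167
  β = (-1 - (-1)·-0.167 - (-3)·0.000) / (8) = -0.146
  γ = (-12 - (-4)·-0.167 - (1)·-0.146) / (7) = -1.789
Iteration 2:
  α = (-2 - (4)·-0.146 - (-4)·-1.789) / (12) = -0.714
  β = (-1 - (-1)·-0.714 - (-3)·-1.789) / (8) = -0.885
  γ = (-12 - (-4)·-0.714 - (1)·-0.885) / (7) = -1.996
Residual b − A·x = (2.124, -0.622, 0.001)

2.124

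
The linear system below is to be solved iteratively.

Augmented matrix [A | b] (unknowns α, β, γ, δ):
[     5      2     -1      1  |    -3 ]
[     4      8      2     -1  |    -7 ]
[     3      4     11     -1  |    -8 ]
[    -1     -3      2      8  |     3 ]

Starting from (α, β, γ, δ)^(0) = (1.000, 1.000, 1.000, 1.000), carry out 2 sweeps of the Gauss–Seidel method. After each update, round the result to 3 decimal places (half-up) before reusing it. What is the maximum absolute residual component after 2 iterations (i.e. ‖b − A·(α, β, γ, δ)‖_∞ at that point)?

Iteration 1:
  α = (-3 - (2)·1.000 - (-1)·1.000 - (1)·1.000) / (5) = -1.000
  β = (-7 - (4)·-1.000 - (2)·1.000 - (-1)·1.000) / (8) = -0.500
  γ = (-8 - (3)·-1.000 - (4)·-0.500 - (-1)·1.000) / (11) = -0.182
  δ = (3 - (-1)·-1.000 - (-3)·-0.500 - (2)·-0.182) / (8) = 0.108
Iteration 2:
  α = (-3 - (2)·-0.500 - (-1)·-0.182 - (1)·0.108) / (5) = -0.458
  β = (-7 - (4)·-0.458 - (2)·-0.182 - (-1)·0.108) / (8) = -0.587
  γ = (-8 - (3)·-0.458 - (4)·-0.587 - (-1)·0.108) / (11) = -0.379
  δ = (3 - (-1)·-0.458 - (-3)·-0.587 - (2)·-0.379) / (8) = 0.192
Residual b − A·x = (-0.107, 0.478, 0.083, 0.003); ∞-norm = 0.478

0.478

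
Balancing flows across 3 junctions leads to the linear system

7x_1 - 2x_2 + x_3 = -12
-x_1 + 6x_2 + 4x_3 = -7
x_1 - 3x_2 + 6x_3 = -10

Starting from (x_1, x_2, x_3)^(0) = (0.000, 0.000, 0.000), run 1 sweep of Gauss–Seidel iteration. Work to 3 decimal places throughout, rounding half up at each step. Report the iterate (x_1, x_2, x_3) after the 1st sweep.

Iteration 1:
  x_1 = (-12 - (-2)·0.000 - (1)·0.000) / (7) = -1.714
  x_2 = (-7 - (-1)·-1.714 - (4)·0.000) / (6) = -1.452
  x_3 = (-10 - (1)·-1.714 - (-3)·-1.452) / (6) = -2.107

(-1.714, -1.452, -2.107)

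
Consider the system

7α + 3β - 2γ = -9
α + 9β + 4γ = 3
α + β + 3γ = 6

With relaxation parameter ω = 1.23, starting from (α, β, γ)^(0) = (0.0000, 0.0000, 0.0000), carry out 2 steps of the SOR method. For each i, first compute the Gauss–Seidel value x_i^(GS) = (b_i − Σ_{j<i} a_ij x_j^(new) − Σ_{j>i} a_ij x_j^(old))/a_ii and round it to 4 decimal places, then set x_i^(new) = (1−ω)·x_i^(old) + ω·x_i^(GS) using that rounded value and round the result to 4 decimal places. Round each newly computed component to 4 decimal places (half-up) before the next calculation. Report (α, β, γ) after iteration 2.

Iteration 1:
  α: GS value = (-9 - (3)·0.0000 - (-2)·0.0000) / (7) = -1.2857;  α ← (1−ω)·0.0000 + ω·-1.2857 = -1.5814
  β: GS value = (3 - (1)·-1.5814 - (4)·0.0000) / (9) = 0.5090;  β ← (1−ω)·0.0000 + ω·0.5090 = 0.6261
  γ: GS value = (6 - (1)·-1.5814 - (1)·0.6261) / (3) = 2.3184;  γ ← (1−ω)·0.0000 + ω·2.3184 = 2.8516
Iteration 2:
  α: GS value = (-9 - (3)·0.6261 - (-2)·2.8516) / (7) = -0.7393;  α ← (1−ω)·-1.5814 + ω·-0.7393 = -0.5456
  β: GS value = (3 - (1)·-0.5456 - (4)·2.8516) / (9) = -0.8734;  β ← (1−ω)·0.6261 + ω·-0.8734 = -1.2183
  γ: GS value = (6 - (1)·-0.5456 - (1)·-1.2183) / (3) = 2.5880;  γ ← (1−ω)·2.8516 + ω·2.5880 = 2.5274

(-0.5456, -1.2183, 2.5274)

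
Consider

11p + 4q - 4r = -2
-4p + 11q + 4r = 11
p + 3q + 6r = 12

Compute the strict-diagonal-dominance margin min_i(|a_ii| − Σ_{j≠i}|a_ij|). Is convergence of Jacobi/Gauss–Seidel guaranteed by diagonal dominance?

row 1: |11| − (4+4) = 3
row 2: |11| − (4+4) = 3
row 3: |6| − (1+3) = 2
minimum over rows = 2 → strictly diagonally dominant (convergence guaranteed)

2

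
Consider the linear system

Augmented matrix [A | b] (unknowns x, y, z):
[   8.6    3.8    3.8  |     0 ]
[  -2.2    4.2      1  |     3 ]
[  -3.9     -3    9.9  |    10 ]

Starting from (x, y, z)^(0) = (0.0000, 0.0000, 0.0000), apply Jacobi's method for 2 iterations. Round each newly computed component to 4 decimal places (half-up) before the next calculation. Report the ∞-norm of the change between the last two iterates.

0.7619

Iteration 1:
  x = (0 - (3.8)·0.0000 - (3.8)·0.0000) / (8.6) = 0.0000
  y = (3 - (-2.2)·0.0000 - (1)·0.0000) / (4.2) = 0.7143
  z = (10 - (-3.9)·0.0000 - (-3)·0.0000) / (9.9) = 1.0101
Iteration 2:
  x = (0 - (3.8)·0.7143 - (3.8)·1.0101) / (8.6) = -0.7619
  y = (3 - (-2.2)·0.0000 - (1)·1.0101) / (4.2) = 0.4738
  z = (10 - (-3.9)·0.0000 - (-3)·0.7143) / (9.9) = 1.2266
Change: (-0.7619, -0.2405, 0.2165) → max |·| = 0.7619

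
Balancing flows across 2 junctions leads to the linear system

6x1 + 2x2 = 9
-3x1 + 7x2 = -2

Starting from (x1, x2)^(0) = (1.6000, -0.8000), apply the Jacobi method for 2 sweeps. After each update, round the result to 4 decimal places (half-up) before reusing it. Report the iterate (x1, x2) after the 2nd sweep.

Iteration 1:
  x1 = (9 - (2)·-0.8000) / (6) = 1.7667
  x2 = (-2 - (-3)·1.6000) / (7) = 0.4000
Iteration 2:
  x1 = (9 - (2)·0.4000) / (6) = 1.3667
  x2 = (-2 - (-3)·1.7667) / (7) = 0.4714

(1.3667, 0.4714)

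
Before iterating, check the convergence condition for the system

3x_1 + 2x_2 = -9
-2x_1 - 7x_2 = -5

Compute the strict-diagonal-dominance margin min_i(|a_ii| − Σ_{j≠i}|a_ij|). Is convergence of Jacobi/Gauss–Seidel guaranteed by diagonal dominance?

row 1: |3| − (2) = 1
row 2: |-7| − (2) = 5
minimum over rows = 1 → strictly diagonally dominant (convergence guaranteed)

1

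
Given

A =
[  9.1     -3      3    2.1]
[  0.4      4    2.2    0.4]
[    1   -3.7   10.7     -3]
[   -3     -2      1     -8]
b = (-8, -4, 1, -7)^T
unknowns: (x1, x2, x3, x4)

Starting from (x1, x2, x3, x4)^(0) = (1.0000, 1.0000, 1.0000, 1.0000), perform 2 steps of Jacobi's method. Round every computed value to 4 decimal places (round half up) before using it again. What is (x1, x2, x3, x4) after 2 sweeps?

Iteration 1:
  x1 = (-8 - (-3)·1.0000 - (3)·1.0000 - (2.1)·1.0000) / (9.1) = -1.1099
  x2 = (-4 - (0.4)·1.0000 - (2.2)·1.0000 - (0.4)·1.0000) / (4) = -1.7500
  x3 = (1 - (1)·1.0000 - (-3.7)·1.0000 - (-3)·1.0000) / (10.7) = 0.6262
  x4 = (-7 - (-3)·1.0000 - (-2)·1.0000 - (1)·1.0000) / (-8) = 0.3750
Iteration 2:
  x1 = (-8 - (-3)·-1.7500 - (3)·0.6262 - (2.1)·0.3750) / (9.1) = -1.7490
  x2 = (-4 - (0.4)·-1.1099 - (2.2)·0.6262 - (0.4)·0.3750) / (4) = -1.2709
  x3 = (1 - (1)·-1.1099 - (-3.7)·-1.7500 - (-3)·0.3750) / (10.7) = -0.3028
  x4 = (-7 - (-3)·-1.1099 - (-2)·-1.7500 - (1)·0.6262) / (-8) = 1.8070

(-1.7490, -1.2709, -0.3028, 1.8070)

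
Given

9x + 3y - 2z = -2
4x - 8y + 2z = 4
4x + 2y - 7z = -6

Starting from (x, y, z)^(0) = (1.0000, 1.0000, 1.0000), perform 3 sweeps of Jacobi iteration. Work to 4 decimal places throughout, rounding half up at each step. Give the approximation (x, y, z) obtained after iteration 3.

Iteration 1:
  x = (-2 - (3)·1.0000 - (-2)·1.0000) / (9) = -0.3333
  y = (4 - (4)·1.0000 - (2)·1.0000) / (-8) = 0.2500
  z = (-6 - (4)·1.0000 - (2)·1.0000) / (-7) = 1.7143
Iteration 2:
  x = (-2 - (3)·0.2500 - (-2)·1.7143) / (9) = 0.0754
  y = (4 - (4)·-0.3333 - (2)·1.7143) / (-8) = -0.2381
  z = (-6 - (4)·-0.3333 - (2)·0.2500) / (-7) = 0.7381
Iteration 3:
  x = (-2 - (3)·-0.2381 - (-2)·0.7381) / (9) = 0.0212
  y = (4 - (4)·0.0754 - (2)·0.7381) / (-8) = -0.2778
  z = (-6 - (4)·0.0754 - (2)·-0.2381) / (-7) = 0.8322

(0.0212, -0.2778, 0.8322)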